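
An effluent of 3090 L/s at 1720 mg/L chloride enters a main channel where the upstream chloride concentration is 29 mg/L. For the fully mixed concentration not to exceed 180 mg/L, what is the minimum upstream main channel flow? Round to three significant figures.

Set C_mix = 180: (Q·29.00 + 3090·1720) / (Q + 3090) = 180
→ Q = 3090·(1720 − 180)/(180 − 29.00) = 31510 L/s.

31500 L/s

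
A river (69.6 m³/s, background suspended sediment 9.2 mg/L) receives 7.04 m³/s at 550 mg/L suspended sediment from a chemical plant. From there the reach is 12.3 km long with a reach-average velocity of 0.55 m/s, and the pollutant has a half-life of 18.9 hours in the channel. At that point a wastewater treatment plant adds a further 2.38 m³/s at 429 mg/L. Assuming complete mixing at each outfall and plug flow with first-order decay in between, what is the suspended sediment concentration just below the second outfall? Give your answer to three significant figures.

58.4 mg/L

Mass balance: C = (69.60·9.200 + 7.040·550.0) / 76.64 = 4512/76.64 = 58.88 mg/L; combined flow 76.64 m³/s.
Travel time t = 12.3·1000 / 0.55 = 22360 s = 6.212 h.
Half-life 18.9 h → k = ln 2 / 18.9 = 0.03667 h⁻¹ = 0.8802 d⁻¹.
First-order decay: C = 58.88·exp(−k·t) = 58.88·0.7963 = 46.88 mg/L.
Second outfall: C = (76.64·46.88 + 2.380·429.0)/79.02 = 58.39 mg/L.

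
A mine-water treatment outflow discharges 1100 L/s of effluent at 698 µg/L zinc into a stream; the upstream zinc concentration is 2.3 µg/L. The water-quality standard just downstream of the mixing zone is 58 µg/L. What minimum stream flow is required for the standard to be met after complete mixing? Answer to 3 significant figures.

Set C_mix = 58: (Q·2.300 + 1100·698.0) / (Q + 1100) = 58
→ Q = 1100·(698.0 − 58)/(58 − 2.300) = 12640 L/s.

12600 L/s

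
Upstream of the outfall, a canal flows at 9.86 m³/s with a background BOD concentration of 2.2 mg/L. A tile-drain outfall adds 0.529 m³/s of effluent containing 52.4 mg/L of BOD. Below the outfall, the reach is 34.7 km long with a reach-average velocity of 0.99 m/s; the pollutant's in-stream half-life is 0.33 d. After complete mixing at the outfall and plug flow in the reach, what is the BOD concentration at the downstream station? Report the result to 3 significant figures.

Mass balance: C = (9.860·2.200 + 0.5290·52.40) / 10.39 = 49.41/10.39 = 4.756 mg/L.
Travel time t = 34.7·1000 / 0.99 = 35050 s = 9.736 h.
Half-life 0.33 d → k = ln 2 / 0.33 = 2.100 d⁻¹.
After decay, C = 4.756 × e^(−kt) = 4.756 × 0.4265 = 2.029 mg/L.

2.03 mg/L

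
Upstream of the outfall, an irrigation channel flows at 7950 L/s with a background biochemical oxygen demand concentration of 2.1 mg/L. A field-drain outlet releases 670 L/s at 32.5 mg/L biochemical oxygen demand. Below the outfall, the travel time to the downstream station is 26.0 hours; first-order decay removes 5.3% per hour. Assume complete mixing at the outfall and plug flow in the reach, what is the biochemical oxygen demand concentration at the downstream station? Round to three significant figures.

Flow-weighted average: C = (7950·2.100 + 670.0·32.50) / 8620 = 38470/8620 = 4.463 mg/L.
5.3%/h lost → k = −ln(1 − 0.053) = 0.05446 h⁻¹.
Decay over the reach: 4.463·exp(−kt) = 4.463·0.2427 = 1.083 mg/L.

1.08 mg/L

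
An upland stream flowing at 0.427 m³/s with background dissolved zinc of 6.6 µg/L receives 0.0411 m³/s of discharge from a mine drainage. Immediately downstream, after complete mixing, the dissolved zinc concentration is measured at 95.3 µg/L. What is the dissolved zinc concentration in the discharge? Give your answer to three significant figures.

1020 µg/L

Mass balance: 0.4270·6.600 + 0.04110·Cₑ = 0.4681·95.30
→ Cₑ = (0.4681·95.30 − 0.4270·6.600) / 0.04110 = 1017 µg/L.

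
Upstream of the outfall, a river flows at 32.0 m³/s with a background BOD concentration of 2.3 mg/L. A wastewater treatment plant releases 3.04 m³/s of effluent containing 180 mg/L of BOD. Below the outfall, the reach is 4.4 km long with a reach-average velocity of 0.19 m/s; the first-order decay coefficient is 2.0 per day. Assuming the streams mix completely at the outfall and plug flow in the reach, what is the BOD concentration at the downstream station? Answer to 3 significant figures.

10.4 mg/L

Flow-weighted average: C = (32.00·2.300 + 3.040·180.0) / 35.04 = 620.8/35.04 = 17.72 mg/L.
Travel time t = 4.4·1000 / 0.19 = 23160 s = 6.433 h.
Decay over the reach: 17.72·exp(−kt) = 17.72·0.5850 = 10.37 mg/L.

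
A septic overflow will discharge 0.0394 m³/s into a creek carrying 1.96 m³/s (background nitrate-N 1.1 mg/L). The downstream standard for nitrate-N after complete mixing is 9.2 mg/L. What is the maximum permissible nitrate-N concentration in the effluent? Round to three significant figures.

412 mg/L

At the limit, (Qr·Cr + Qe·Cₑ)/(Qr + Qe) = 9.2:
Cₑ = (1.999·9.2 − 1.960·1.100) / 0.03940 = 412.1 mg/L.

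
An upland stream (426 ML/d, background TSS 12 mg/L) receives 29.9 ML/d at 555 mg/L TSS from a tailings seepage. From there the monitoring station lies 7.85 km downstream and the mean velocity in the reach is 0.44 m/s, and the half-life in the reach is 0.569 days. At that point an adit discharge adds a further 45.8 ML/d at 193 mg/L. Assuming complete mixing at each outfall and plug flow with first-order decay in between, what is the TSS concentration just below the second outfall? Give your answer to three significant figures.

51.3 mg/L

Conservation of mass: C = (426.0·12.00 + 29.90·555.0) / 455.9 = 21710/455.9 = 47.61 mg/L; combined flow 455.9 ML/d.
Travel time t = 7.85·1000 / 0.44 = 17840 s = 4.956 h.
Half-life 0.569 d → k = ln 2 / 0.569 = 1.218 d⁻¹.
First-order decay: C = 47.61·exp(−k·t) = 47.61·0.7776 = 37.02 mg/L.
At the second outfall, C = (455.9·37.02 + 45.80·193.0) / (455.9 + 45.80) = 51.26 mg/L.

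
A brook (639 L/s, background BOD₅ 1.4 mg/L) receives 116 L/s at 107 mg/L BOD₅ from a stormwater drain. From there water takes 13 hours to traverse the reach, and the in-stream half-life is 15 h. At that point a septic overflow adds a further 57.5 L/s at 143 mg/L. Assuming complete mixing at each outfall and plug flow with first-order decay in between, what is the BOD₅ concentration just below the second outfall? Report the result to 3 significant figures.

Mass balance: C = (639.0·1.400 + 116.0·107.0) / 755.0 = 13310/755.0 = 17.62 mg/L; combined flow 755.0 L/s.
Half-life 15 h → k = ln 2 / 15 = 0.04621 h⁻¹ = 1.109 d⁻¹.
Decay over the reach: 17.62·exp(−kt) = 17.62·0.5484 = 9.666 mg/L.
Second outfall: C = (755.0·9.666 + 57.50·143.0)/812.5 = 19.10 mg/L.

19.1 mg/L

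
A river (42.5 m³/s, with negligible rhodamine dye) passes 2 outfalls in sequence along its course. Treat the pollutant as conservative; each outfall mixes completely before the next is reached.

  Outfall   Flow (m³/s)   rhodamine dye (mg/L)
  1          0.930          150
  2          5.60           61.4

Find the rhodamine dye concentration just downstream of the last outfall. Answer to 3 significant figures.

Outfall 1: combined Q = 43.43 m³/s; C = (42.50·0 + 0.9300·150.0)/43.43 = 3.212 mg/L.
Outfall 2: combined Q = 49.03 m³/s; C = (43.43·3.212 + 5.600·61.40)/49.03 = 9.858 mg/L.

9.86 mg/L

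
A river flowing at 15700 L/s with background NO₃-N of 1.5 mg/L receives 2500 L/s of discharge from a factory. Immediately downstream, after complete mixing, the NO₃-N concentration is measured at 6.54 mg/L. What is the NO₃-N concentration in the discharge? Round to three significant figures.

38.2 mg/L

Mass balance: 15700·1.500 + 2500·Cₑ = 18200·6.540
→ Cₑ = (18200·6.540 − 15700·1.500) / 2500 = 38.19 mg/L.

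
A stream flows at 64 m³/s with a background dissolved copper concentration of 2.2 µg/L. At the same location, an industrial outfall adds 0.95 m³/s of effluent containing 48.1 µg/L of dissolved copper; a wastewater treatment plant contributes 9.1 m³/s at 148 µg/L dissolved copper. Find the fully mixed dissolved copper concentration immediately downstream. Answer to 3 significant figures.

20.7 µg/L

After mixing, C = (64.00·2.200 + 0.9500·48.10 + 9.100·148.0) / 74.05 = 1533/74.05 = 20.71 µg/L.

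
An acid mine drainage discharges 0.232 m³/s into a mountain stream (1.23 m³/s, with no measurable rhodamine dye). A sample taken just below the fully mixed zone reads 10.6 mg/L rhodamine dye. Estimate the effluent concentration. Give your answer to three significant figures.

Mass balance: 1.230·0 + 0.2320·Cₑ = 1.462·10.60
→ Cₑ = (1.462·10.60 − 1.230·0) / 0.2320 = 66.80 mg/L.

66.8 mg/L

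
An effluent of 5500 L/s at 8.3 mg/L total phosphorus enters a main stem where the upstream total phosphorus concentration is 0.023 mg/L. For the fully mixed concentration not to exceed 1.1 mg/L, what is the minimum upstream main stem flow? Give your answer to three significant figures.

Set C_mix = 1.1: (Q·0.02300 + 5500·8.300) / (Q + 5500) = 1.1
→ Q = 5500·(8.300 − 1.1)/(1.1 − 0.02300) = 36770 L/s.

36800 L/s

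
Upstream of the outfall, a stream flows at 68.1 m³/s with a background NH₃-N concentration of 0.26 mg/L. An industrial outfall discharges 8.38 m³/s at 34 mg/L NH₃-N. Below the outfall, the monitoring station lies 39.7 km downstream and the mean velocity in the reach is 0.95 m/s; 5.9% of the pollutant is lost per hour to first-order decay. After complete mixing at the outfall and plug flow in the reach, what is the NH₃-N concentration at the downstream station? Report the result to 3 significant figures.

Mass balance: C = (68.10·0.2600 + 8.380·34.00) / 76.48 = 302.6/76.48 = 3.957 mg/L.
Travel time t = 39.7·1000 / 0.95 = 41790 s = 11.61 h.
5.9%/h lost → k = −ln(1 − 0.059) = 0.06081 h⁻¹.
Applying C = C₀e^(−kt): 3.957 × 0.4937 = 1.953 mg/L.

1.95 mg/L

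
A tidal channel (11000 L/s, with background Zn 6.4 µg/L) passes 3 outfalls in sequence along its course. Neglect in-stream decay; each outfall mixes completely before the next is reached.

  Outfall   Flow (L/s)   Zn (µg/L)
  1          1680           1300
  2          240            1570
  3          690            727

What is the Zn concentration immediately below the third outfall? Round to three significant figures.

After outfall 1: Q = 11000 + 1680 = 12680 L/s; C = (11000·6.400 + 1680·1300)/12680 = 177.8 µg/L.
After outfall 2: Q = 12680 + 240.0 = 12920 L/s; C = (12680·177.8 + 240.0·1570)/12920 = 203.7 µg/L.
After outfall 3: Q = 12920 + 690.0 = 13610 L/s; C = (12920·203.7 + 690.0·727.0)/13610 = 230.2 µg/L.

230 µg/L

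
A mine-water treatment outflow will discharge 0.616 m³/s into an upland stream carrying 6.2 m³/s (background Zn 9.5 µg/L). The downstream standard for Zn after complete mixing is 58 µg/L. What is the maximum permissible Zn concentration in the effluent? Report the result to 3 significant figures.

546 µg/L

At the limit, (Qr·Cr + Qe·Cₑ)/(Qr + Qe) = 58:
Cₑ = (6.816·58 − 6.200·9.500) / 0.6160 = 546.1 µg/L.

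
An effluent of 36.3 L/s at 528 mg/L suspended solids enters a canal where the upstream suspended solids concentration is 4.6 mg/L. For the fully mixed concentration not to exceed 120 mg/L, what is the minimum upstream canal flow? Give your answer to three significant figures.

Set C_mix = 120: (Q·4.600 + 36.30·528.0) / (Q + 36.30) = 120
→ Q = 36.30·(528.0 − 120)/(120 − 4.600) = 128.3 L/s.

128 L/s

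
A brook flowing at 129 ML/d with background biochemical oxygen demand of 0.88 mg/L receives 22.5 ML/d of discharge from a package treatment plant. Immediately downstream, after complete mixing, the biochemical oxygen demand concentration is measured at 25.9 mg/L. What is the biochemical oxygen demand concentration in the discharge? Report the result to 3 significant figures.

169 mg/L

Mass balance: 129.0·0.8800 + 22.50·Cₑ = 151.5·25.90
→ Cₑ = (151.5·25.90 − 129.0·0.8800) / 22.50 = 169.3 mg/L.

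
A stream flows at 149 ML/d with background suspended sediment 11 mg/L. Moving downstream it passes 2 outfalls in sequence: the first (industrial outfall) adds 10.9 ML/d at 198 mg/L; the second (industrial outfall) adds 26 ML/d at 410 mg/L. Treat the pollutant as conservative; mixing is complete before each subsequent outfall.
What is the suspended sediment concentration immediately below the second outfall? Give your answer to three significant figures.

77.8 mg/L

Outfall 1: combined Q = 159.9 ML/d; C = (149.0·11.00 + 10.90·198.0)/159.9 = 23.75 mg/L.
Outfall 2: combined Q = 185.9 ML/d; C = (159.9·23.75 + 26.00·410.0)/185.9 = 77.77 mg/L.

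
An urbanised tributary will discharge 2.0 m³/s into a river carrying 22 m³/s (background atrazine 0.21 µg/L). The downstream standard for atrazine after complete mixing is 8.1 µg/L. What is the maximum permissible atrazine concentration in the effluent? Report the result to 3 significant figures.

94.9 µg/L

At the limit, (Qr·Cr + Qe·Cₑ)/(Qr + Qe) = 8.1:
Cₑ = (24.00·8.1 − 22.00·0.2100) / 2.000 = 94.89 µg/L.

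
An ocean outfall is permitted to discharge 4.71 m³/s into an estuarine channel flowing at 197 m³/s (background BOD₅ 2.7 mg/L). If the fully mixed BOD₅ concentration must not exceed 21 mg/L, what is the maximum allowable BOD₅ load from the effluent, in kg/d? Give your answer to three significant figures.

Mass balance at the limit: 197.0·2.700 + 4.710·Cₑ = 201.7·21 → Cₑ = 786.4 mg/L.
Load = 4.710 m³/s × 786.4 g/m³ × 86 400 s/d = 320000 kg/d.

320000 kg/d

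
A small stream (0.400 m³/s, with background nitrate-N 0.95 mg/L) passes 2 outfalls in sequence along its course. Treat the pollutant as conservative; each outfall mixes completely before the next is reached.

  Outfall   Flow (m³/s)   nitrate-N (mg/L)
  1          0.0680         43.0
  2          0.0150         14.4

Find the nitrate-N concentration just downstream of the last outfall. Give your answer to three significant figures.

After outfall 1: Q = 0.4000 + 0.06800 = 0.4680 m³/s; C = (0.4000·0.9500 + 0.06800·43.00)/0.4680 = 7.060 mg/L.
After outfall 2: Q = 0.4680 + 0.01500 = 0.4830 m³/s; C = (0.4680·7.060 + 0.01500·14.40)/0.4830 = 7.288 mg/L.

7.29 mg/L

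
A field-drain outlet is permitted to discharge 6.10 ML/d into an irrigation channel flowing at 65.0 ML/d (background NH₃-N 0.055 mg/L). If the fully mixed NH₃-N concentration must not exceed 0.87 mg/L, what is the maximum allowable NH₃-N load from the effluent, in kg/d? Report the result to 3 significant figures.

Mass balance at the limit: 65.00·0.05500 + 6.100·Cₑ = 71.10·0.87 → Cₑ = 9.554 mg/L.
6.100 ML/d = 0.07060 m³/s. Load = 0.07060 m³/s × 9.554 g/m³ × 86 400 s/d = 58.28 kg/d.

58.3 kg/d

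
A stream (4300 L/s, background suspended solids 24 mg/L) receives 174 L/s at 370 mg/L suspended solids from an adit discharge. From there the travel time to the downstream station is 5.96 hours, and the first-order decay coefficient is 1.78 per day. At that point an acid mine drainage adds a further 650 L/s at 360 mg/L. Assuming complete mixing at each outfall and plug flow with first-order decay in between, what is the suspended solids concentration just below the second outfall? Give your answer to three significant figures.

66.7 mg/L

Flow-weighted average: C = (4300·24.00 + 174.0·370.0) / 4474 = 167600/4474 = 37.46 mg/L; combined flow 4474 L/s.
Decay over the reach: 37.46·exp(−kt) = 37.46·0.6427 = 24.07 mg/L.
Second outfall: C = (4474·24.07 + 650.0·360.0)/5124 = 66.69 mg/L.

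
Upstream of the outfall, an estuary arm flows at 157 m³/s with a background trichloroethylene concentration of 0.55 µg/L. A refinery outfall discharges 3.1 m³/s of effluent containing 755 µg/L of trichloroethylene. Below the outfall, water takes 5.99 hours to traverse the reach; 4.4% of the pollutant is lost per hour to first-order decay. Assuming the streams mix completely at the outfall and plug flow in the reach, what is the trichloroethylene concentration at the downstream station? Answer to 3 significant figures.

11.6 µg/L

Flow-weighted average: C = (157.0·0.5500 + 3.100·755.0) / 160.1 = 2427/160.1 = 15.16 µg/L.
4.4%/h lost → k = −ln(1 − 0.044) = 0.04500 h⁻¹.
Decay over the reach: 15.16·exp(−kt) = 15.16·0.7637 = 11.58 µg/L.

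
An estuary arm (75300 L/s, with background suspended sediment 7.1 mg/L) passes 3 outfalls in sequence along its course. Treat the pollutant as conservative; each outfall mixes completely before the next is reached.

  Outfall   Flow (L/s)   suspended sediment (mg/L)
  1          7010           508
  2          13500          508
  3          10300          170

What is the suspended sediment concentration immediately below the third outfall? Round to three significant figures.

120 mg/L

After outfall 1: Q = 75300 + 7010 = 82310 L/s; C = (75300·7.100 + 7010·508.0)/82310 = 49.76 mg/L.
After outfall 2: Q = 82310 + 13500 = 95810 L/s; C = (82310·49.76 + 13500·508.0)/95810 = 114.3 mg/L.
After outfall 3: Q = 95810 + 10300 = 106100 L/s; C = (95810·114.3 + 10300·170.0)/106100 = 119.7 mg/L.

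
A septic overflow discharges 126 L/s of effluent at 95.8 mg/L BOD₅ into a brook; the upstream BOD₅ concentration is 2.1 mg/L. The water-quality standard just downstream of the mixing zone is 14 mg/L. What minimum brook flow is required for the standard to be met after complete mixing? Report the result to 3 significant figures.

Set C_mix = 14: (Q·2.100 + 126.0·95.80) / (Q + 126.0) = 14
→ Q = 126.0·(95.80 − 14)/(14 − 2.100) = 866.1 L/s.

866 L/s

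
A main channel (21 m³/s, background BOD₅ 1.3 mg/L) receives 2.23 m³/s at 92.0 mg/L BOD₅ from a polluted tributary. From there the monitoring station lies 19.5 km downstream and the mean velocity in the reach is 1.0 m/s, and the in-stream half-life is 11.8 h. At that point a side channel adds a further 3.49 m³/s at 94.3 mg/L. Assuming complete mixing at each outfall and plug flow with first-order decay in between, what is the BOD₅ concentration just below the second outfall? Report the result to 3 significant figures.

18.6 mg/L

After mixing, C = (21.00·1.300 + 2.230·92.00) / 23.23 = 232.5/23.23 = 10.01 mg/L; combined flow 23.23 m³/s.
Travel time t = 19.5·1000 / 1.0 = 19500 s = 5.417 h.
Half-life 11.8 h → k = ln 2 / 11.8 = 0.05874 h⁻¹ = 1.410 d⁻¹.
Applying C = C₀e^(−kt): 10.01 × 0.7275 = 7.280 mg/L.
At the second outfall, C = (23.23·7.280 + 3.490·94.30) / (23.23 + 3.490) = 18.65 mg/L.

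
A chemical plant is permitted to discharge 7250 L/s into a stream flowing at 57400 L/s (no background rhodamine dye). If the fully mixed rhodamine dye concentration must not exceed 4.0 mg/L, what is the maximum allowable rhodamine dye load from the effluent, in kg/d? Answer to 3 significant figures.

22300 kg/d

Mass balance at the limit: 57400·0 + 7250·Cₑ = 64650·4.0 → Cₑ = 35.67 mg/L.
7250 L/s = 7.250 m³/s. Load = 7.250 m³/s × 35.67 g/m³ × 86 400 s/d = 22340 kg/d.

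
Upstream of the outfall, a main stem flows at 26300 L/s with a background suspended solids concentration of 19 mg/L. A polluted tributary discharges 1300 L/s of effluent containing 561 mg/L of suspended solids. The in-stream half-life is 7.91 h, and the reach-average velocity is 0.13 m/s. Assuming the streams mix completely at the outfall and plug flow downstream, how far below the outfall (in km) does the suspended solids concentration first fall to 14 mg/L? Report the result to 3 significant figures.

Mass balance: C = (26300·19.00 + 1300·561.0) / 27600 = 1229000/27600 = 44.53 mg/L.
Half-life 7.91 h → k = ln 2 / 7.91 = 0.08763 h⁻¹ = 2.103 d⁻¹.
Set 44.53·exp(−k·t) = 14 → t = ln(44.53/14)/k = 47540 s = 13.20 h.
Distance = v·t = 0.13·47540 = 6180 m = 6.180 km.

6.18 km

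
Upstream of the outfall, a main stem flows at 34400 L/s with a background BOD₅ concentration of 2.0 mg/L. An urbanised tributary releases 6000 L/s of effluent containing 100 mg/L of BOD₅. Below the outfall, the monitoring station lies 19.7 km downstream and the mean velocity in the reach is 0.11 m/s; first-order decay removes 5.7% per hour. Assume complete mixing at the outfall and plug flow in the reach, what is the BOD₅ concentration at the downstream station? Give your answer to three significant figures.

0.893 mg/L

Flow-weighted average: C = (34400·2.000 + 6000·100.0) / 40400 = 668800/40400 = 16.55 mg/L.
Travel time t = 19.7·1000 / 0.11 = 179100 s = 49.75 h.
5.7%/h lost → k = −ln(1 − 0.057) = 0.05869 h⁻¹.
Decay over the reach: 16.55·exp(−kt) = 16.55·0.05395 = 0.8932 mg/L.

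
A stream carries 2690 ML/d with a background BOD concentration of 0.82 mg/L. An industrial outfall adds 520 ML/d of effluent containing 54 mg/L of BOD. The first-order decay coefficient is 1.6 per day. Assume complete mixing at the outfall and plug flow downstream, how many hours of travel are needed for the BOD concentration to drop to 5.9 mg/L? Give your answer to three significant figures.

7.04 h

Mass balance: C = (2690·0.8200 + 520.0·54.00) / 3210 = 30290/3210 = 9.435 mg/L.
9.435·exp(−k·t) = 5.9 → t = ln(9.435/5.9)/k = 25350 s = 7.042 h.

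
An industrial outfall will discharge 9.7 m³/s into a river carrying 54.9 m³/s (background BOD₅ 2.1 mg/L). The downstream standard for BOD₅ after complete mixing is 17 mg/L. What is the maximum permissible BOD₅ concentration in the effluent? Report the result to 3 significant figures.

101 mg/L

At the limit, (Qr·Cr + Qe·Cₑ)/(Qr + Qe) = 17:
Cₑ = (64.60·17 − 54.90·2.100) / 9.700 = 101.3 mg/L.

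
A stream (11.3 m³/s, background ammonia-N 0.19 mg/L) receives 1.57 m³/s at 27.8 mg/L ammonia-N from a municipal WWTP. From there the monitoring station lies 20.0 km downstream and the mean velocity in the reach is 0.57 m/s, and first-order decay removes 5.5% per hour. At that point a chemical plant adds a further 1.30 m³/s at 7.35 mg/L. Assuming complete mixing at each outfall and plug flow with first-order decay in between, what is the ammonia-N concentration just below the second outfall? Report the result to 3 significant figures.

2.54 mg/L

Mixed concentration C = ΣQC/ΣQ = (11.30·0.1900 + 1.570·27.80) / 12.87 = 45.79/12.87 = 3.558 mg/L; combined flow 12.87 m³/s.
Travel time t = 20.0·1000 / 0.57 = 35090 s = 9.747 h.
5.5%/h lost → k = −ln(1 − 0.055) = 0.05657 h⁻¹.
Applying C = C₀e^(−kt): 3.558 × 0.5762 = 2.050 mg/L.
Second outfall: C = (12.87·2.050 + 1.300·7.350)/14.17 = 2.536 mg/L.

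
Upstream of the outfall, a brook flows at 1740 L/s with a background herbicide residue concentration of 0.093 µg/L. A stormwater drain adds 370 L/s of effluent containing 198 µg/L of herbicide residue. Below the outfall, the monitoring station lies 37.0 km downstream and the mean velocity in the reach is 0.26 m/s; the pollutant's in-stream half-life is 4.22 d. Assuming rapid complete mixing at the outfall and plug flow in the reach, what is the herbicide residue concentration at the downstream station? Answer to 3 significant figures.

Flow-weighted average: C = (1740·0.09300 + 370.0·198.0) / 2110 = 73420/2110 = 34.80 µg/L.
Travel time t = 37.0·1000 / 0.26 = 142300 s = 39.53 h.
Half-life 4.22 d → k = ln 2 / 4.22 = 0.1643 d⁻¹.
After decay, C = 34.80 × e^(−kt) = 34.80 × 0.7630 = 26.55 µg/L.

26.5 µg/L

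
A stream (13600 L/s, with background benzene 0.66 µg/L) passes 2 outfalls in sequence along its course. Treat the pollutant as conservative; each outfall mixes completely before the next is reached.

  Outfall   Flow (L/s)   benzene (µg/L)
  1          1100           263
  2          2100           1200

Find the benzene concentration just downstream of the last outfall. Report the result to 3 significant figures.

168 µg/L

Outfall 1: combined Q = 14700 L/s; C = (13600·0.6600 + 1100·263.0)/14700 = 20.29 µg/L.
Outfall 2: combined Q = 16800 L/s; C = (14700·20.29 + 2100·1200)/16800 = 167.8 µg/L.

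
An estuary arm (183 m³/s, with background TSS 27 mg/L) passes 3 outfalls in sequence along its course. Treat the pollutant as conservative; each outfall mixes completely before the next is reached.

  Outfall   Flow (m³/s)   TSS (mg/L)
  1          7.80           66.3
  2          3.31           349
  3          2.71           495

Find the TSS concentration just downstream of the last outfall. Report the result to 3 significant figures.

40.4 mg/L

After outfall 1: Q = 183.0 + 7.800 = 190.8 m³/s; C = (183.0·27.00 + 7.800·66.30)/190.8 = 28.61 mg/L.
After outfall 2: Q = 190.8 + 3.310 = 194.1 m³/s; C = (190.8·28.61 + 3.310·349.0)/194.1 = 34.07 mg/L.
After outfall 3: Q = 194.1 + 2.710 = 196.8 m³/s; C = (194.1·34.07 + 2.710·495.0)/196.8 = 40.42 mg/L.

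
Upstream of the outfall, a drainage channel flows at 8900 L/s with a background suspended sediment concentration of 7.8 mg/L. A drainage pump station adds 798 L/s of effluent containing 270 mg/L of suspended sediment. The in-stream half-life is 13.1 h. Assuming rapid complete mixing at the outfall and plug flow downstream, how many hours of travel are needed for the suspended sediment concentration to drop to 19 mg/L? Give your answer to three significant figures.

8.23 h

After mixing, C = (8900·7.800 + 798.0·270.0) / 9698 = 284900/9698 = 29.38 mg/L.
Half-life 13.1 h → k = ln 2 / 13.1 = 0.05291 h⁻¹ = 1.270 d⁻¹.
29.38·exp(−k·t) = 19 → t = ln(29.38/19)/k = 29640 s = 8.235 h.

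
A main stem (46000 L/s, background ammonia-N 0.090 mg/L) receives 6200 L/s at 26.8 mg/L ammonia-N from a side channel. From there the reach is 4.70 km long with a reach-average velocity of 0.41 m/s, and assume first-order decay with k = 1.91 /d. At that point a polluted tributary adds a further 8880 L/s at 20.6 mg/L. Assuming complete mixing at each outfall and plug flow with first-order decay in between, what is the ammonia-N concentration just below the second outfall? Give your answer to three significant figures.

5.16 mg/L

Mixed concentration C = ΣQC/ΣQ = (46000·0.09000 + 6200·26.80) / 52200 = 170300/52200 = 3.262 mg/L; combined flow 52200 L/s.
Travel time t = 4.70·1000 / 0.41 = 11460 s = 3.184 h.
Applying C = C₀e^(−kt): 3.262 × 0.7761 = 2.532 mg/L.
At the second outfall, C = (52200·2.532 + 8880·20.60) / (52200 + 8880) = 5.159 mg/L.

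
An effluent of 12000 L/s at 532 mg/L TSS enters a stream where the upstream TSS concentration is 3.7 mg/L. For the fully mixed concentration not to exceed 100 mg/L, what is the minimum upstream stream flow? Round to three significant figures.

Set C_mix = 100: (Q·3.700 + 12000·532.0) / (Q + 12000) = 100
→ Q = 12000·(532.0 − 100)/(100 − 3.700) = 53830 L/s.

53800 L/s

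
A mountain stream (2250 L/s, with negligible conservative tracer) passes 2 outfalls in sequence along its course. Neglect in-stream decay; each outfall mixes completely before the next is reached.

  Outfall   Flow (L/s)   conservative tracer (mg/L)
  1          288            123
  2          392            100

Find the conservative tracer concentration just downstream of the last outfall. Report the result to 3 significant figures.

25.5 mg/L

Outfall 1: combined Q = 2538 L/s; C = (2250·0 + 288.0·123.0)/2538 = 13.96 mg/L.
Outfall 2: combined Q = 2930 L/s; C = (2538·13.96 + 392.0·100.0)/2930 = 25.47 mg/L.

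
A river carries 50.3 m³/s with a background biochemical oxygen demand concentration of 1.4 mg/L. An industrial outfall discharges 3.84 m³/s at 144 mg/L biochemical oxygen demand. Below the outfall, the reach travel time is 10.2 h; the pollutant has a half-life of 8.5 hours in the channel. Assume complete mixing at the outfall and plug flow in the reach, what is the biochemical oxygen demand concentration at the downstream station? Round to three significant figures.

Conservation of mass: C = (50.30·1.400 + 3.840·144.0) / 54.14 = 623.4/54.14 = 11.51 mg/L.
Half-life 8.5 h → k = ln 2 / 8.5 = 0.08155 h⁻¹ = 1.957 d⁻¹.
Applying C = C₀e^(−kt): 11.51 × 0.4353 = 5.012 mg/L.

5.01 mg/L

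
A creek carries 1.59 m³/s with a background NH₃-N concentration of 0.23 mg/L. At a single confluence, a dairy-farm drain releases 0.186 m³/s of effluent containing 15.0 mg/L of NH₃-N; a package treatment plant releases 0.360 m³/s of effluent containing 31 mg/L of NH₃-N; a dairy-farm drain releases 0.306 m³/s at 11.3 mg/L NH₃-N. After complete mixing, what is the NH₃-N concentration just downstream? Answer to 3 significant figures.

7.28 mg/L

Conservation of mass: C = (1.590·0.2300 + 0.1860·15.00 + 0.3600·31.00 + 0.3060·11.30) / 2.442 = 17.77/2.442 = 7.278 mg/L.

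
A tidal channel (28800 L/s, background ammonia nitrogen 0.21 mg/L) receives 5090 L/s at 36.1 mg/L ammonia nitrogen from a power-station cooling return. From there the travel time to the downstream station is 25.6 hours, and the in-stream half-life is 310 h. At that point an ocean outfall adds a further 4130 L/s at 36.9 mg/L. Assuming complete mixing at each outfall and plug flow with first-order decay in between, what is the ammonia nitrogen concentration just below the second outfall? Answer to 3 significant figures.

8.72 mg/L

Mass balance: C = (28800·0.2100 + 5090·36.10) / 33890 = 189800/33890 = 5.600 mg/L; combined flow 33890 L/s.
Half-life 310 h → k = ln 2 / 310 = 0.002236 h⁻¹ = 0.05366 d⁻¹.
After decay, C = 5.600 × e^(−kt) = 5.600 × 0.9444 = 5.289 mg/L.
Second outfall: C = (33890·5.289 + 4130·36.90)/38020 = 8.723 mg/L.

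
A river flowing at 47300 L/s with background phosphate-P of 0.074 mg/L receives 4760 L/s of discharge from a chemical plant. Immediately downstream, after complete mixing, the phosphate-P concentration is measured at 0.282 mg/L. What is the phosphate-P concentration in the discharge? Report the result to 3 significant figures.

2.35 mg/L

Mass balance: 47300·0.07400 + 4760·Cₑ = 52060·0.2820
→ Cₑ = (52060·0.2820 − 47300·0.07400) / 4760 = 2.349 mg/L.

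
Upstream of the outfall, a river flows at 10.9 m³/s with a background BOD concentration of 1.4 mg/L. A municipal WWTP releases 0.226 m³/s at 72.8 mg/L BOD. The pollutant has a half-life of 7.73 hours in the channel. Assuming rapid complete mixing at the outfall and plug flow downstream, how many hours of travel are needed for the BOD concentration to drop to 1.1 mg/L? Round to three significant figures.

After mixing, C = (10.90·1.400 + 0.2260·72.80) / 11.13 = 31.71/11.13 = 2.850 mg/L.
Half-life 7.73 h → k = ln 2 / 7.73 = 0.08967 h⁻¹ = 2.152 d⁻¹.
2.850·exp(−k·t) = 1.1 → t = ln(2.850/1.1)/k = 38230 s = 10.62 h.

10.6 h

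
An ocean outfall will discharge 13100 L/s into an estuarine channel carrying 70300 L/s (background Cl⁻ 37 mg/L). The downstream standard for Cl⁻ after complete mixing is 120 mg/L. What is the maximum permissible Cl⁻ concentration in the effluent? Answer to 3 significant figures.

At the limit, (Qr·Cr + Qe·Cₑ)/(Qr + Qe) = 120:
Cₑ = (83400·120 − 70300·37.00) / 13100 = 565.4 mg/L.

565 mg/L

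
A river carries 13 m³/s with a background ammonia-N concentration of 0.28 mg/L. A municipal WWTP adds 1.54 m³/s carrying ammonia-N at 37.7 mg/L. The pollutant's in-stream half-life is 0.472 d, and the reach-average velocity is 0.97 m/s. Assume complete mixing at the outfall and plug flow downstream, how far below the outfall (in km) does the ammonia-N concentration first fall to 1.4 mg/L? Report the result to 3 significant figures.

After mixing, C = (13.00·0.2800 + 1.540·37.70) / 14.54 = 61.70/14.54 = 4.243 mg/L.
Half-life 0.472 d → k = ln 2 / 0.472 = 1.469 d⁻¹.
Set 4.243·exp(−k·t) = 1.4 → t = ln(4.243/1.4)/k = 65240 s = 18.12 h.
Distance = v·t = 0.97·65240 = 63280 m = 63.28 km.

63.3 km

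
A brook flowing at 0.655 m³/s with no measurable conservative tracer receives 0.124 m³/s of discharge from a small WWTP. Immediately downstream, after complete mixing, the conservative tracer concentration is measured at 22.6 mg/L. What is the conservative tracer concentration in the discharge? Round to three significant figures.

Mass balance: 0.6550·0 + 0.1240·Cₑ = 0.7790·22.60
→ Cₑ = (0.7790·22.60 − 0.6550·0) / 0.1240 = 142.0 mg/L.

142 mg/L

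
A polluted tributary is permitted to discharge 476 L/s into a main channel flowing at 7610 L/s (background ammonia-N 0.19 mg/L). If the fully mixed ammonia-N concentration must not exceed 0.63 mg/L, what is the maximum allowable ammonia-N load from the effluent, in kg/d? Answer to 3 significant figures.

Mass balance at the limit: 7610·0.1900 + 476.0·Cₑ = 8086·0.63 → Cₑ = 7.664 mg/L.
476.0 L/s = 0.4760 m³/s. Load = 0.4760 m³/s × 7.664 g/m³ × 86 400 s/d = 315.2 kg/d.

315 kg/d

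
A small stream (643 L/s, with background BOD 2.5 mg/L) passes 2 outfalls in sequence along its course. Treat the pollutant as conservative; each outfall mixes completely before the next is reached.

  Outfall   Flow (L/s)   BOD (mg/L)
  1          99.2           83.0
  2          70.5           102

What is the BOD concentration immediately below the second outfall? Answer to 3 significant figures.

After outfall 1: Q = 643.0 + 99.20 = 742.2 L/s; C = (643.0·2.500 + 99.20·83.00)/742.2 = 13.26 mg/L.
After outfall 2: Q = 742.2 + 70.50 = 812.7 L/s; C = (742.2·13.26 + 70.50·102.0)/812.7 = 20.96 mg/L.

21.0 mg/L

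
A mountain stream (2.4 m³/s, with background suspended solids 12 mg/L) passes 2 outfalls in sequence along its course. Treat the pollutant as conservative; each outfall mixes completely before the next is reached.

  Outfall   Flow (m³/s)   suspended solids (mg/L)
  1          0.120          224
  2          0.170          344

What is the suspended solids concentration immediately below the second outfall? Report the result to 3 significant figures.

42.4 mg/L

After outfall 1: Q = 2.400 + 0.1200 = 2.520 m³/s; C = (2.400·12.00 + 0.1200·224.0)/2.520 = 22.10 mg/L.
After outfall 2: Q = 2.520 + 0.1700 = 2.690 m³/s; C = (2.520·22.10 + 0.1700·344.0)/2.690 = 42.44 mg/L.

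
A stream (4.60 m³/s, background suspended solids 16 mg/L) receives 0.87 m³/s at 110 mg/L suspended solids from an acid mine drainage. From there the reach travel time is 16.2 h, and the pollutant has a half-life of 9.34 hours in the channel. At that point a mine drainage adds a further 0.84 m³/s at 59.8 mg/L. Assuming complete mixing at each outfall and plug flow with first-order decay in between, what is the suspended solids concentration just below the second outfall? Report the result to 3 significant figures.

16.0 mg/L

Conservation of mass: C = (4.600·16.00 + 0.8700·110.0) / 5.470 = 169.3/5.470 = 30.95 mg/L; combined flow 5.470 m³/s.
Half-life 9.34 h → k = ln 2 / 9.34 = 0.07421 h⁻¹ = 1.781 d⁻¹.
Applying C = C₀e^(−kt): 30.95 × 0.3005 = 9.301 mg/L.
At the second outfall, C = (5.470·9.301 + 0.8400·59.80) / (5.470 + 0.8400) = 16.02 mg/L.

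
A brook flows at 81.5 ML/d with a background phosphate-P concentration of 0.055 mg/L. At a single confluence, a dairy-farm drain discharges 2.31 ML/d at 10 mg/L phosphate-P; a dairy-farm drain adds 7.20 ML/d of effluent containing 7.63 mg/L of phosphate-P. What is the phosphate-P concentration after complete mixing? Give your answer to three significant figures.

0.907 mg/L

Flow-weighted average: C = (81.50·0.05500 + 2.310·10.00 + 7.200·7.630) / 91.01 = 82.52/91.01 = 0.9067 mg/L.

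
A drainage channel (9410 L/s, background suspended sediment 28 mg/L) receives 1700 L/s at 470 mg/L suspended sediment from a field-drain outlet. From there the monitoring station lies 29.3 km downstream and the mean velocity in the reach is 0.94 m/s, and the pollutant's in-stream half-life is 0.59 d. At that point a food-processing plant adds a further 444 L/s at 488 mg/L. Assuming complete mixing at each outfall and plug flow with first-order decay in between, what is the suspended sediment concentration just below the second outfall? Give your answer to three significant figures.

Conservation of mass: C = (9410·28.00 + 1700·470.0) / 11110 = 1062000/11110 = 95.63 mg/L; combined flow 11110 L/s.
Travel time t = 29.3·1000 / 0.94 = 31170 s = 8.658 h.
Half-life 0.59 d → k = ln 2 / 0.59 = 1.175 d⁻¹.
Decay over the reach: 95.63·exp(−kt) = 95.63·0.6545 = 62.59 mg/L.
At the second outfall, C = (11110·62.59 + 444.0·488.0) / (11110 + 444.0) = 78.94 mg/L.

78.9 mg/L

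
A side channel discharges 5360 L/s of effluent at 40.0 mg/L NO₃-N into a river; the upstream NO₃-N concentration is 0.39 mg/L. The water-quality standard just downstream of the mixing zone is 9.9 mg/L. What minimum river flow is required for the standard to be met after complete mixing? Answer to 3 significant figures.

17000 L/s

Set C_mix = 9.9: (Q·0.3900 + 5360·40.00) / (Q + 5360) = 9.9
→ Q = 5360·(40.00 − 9.9)/(9.9 − 0.3900) = 16960 L/s.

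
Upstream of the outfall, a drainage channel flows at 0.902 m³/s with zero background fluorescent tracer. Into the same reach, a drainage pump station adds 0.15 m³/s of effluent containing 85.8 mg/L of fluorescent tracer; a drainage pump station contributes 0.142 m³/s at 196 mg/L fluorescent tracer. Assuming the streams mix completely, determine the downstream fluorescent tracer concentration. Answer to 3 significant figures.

34.1 mg/L

Mass balance: C = (0.9020·0 + 0.1500·85.80 + 0.1420·196.0) / 1.194 = 40.70/1.194 = 34.09 mg/L.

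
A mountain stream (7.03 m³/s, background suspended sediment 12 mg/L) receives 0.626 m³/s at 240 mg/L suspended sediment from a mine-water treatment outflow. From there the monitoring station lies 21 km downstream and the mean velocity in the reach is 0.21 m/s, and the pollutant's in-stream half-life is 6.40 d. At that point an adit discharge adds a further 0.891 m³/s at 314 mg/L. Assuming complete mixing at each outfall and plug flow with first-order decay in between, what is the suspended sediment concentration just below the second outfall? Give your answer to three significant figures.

56.9 mg/L

Mixed concentration C = ΣQC/ΣQ = (7.030·12.00 + 0.6260·240.0) / 7.656 = 234.6/7.656 = 30.64 mg/L; combined flow 7.656 m³/s.
Travel time t = 21·1000 / 0.21 = 100000 s = 27.78 h.
Half-life 6.40 d → k = ln 2 / 6.40 = 0.1083 d⁻¹.
Applying C = C₀e^(−kt): 30.64 × 0.8822 = 27.03 mg/L.
At the second outfall, C = (7.656·27.03 + 0.8910·314.0) / (7.656 + 0.8910) = 56.95 mg/L.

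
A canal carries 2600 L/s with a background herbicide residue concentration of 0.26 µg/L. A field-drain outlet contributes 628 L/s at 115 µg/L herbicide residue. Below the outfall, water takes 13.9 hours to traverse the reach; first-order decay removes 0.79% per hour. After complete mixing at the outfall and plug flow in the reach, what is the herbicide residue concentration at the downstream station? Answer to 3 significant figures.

After mixing, C = (2600·0.2600 + 628.0·115.0) / 3228 = 72900/3228 = 22.58 µg/L.
0.79%/h lost → k = −ln(1 − 0.0079) = 0.007931 h⁻¹.
After decay, C = 22.58 × e^(−kt) = 22.58 × 0.8956 = 20.23 µg/L.

20.2 µg/L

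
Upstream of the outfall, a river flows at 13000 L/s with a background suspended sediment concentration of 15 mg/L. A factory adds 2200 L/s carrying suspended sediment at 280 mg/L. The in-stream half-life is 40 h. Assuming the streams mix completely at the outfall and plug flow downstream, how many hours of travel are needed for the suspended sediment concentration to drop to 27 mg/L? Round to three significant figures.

39.3 h

After mixing, C = (13000·15.00 + 2200·280.0) / 15200 = 811000/15200 = 53.36 mg/L.
Half-life 40 h → k = ln 2 / 40 = 0.01733 h⁻¹ = 0.4159 d⁻¹.
53.36·exp(−k·t) = 27 → t = ln(53.36/27)/k = 141500 s = 39.31 h.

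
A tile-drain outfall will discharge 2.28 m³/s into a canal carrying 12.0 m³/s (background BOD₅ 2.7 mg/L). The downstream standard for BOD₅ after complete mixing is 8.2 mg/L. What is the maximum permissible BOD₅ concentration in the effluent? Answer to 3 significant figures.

37.1 mg/L

At the limit, (Qr·Cr + Qe·Cₑ)/(Qr + Qe) = 8.2:
Cₑ = (14.28·8.2 − 12.00·2.700) / 2.280 = 37.15 mg/L.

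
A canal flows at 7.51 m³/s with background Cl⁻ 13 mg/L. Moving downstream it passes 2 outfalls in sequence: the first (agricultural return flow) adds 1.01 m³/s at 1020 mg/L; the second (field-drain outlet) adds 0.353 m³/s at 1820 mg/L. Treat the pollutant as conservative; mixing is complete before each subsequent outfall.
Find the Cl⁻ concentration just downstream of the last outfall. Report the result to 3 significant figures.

Below outfall 1: Q → 8.520 m³/s, C = (7.510·13.00 + 1.010·1020)/8.520 = 132.4 mg/L.
Below outfall 2: Q → 8.873 m³/s, C = (8.520·132.4 + 0.3530·1820)/8.873 = 199.5 mg/L.

200 mg/L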